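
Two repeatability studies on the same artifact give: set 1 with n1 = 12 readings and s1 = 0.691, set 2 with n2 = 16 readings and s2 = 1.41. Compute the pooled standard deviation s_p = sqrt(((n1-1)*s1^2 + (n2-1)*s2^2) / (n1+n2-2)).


s_p = sqrt(((n1-1)*s1^2 + (n2-1)*s2^2) / (n1+n2-2))
numerator = (12-1)*0.691^2 + (16-1)*1.41^2 = 5.252291 + 29.8215 = 35.073791
denominator = 12 + 16 - 2 = 26
s_p^2 = 35.073791 / 26 = 1.348992
s_p = sqrt(1.348992) = 1.1615

1.1615


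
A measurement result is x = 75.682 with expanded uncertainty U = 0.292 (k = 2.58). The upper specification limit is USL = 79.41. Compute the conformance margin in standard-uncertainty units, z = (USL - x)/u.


u = U / k = 0.292 / 2.58 = 0.11317829
margin = |USL - x| = |79.41 - 75.682| = 3.728
z = margin / u = 3.728 / 0.11317829
z = 32.9392

32.9392


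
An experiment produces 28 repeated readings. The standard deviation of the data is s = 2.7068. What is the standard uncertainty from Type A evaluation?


u_A = s / sqrt(n)
u_A = 2.7068 / sqrt(28)
u_A = 2.7068 / 5.2915026
u_A = 0.5115

0.5115


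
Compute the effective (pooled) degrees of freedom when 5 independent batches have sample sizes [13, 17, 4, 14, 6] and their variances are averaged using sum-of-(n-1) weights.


nu = sum_i (n_i - 1)
nu = ((13 - 1) + (17 - 1) + (4 - 1) + (14 - 1) + (6 - 1))
nu = 12 + 16 + 3 + 13 + 5
nu = 49

49


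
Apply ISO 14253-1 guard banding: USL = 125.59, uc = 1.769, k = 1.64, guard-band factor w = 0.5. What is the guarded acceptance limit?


U = k * uc = 1.64 * 1.769 = 2.90116
guard band g = w * U = 0.5 * 2.90116 = 1.45058
AL = USL - g = 125.59 - 1.45058
AL = 124.1394

124.1394


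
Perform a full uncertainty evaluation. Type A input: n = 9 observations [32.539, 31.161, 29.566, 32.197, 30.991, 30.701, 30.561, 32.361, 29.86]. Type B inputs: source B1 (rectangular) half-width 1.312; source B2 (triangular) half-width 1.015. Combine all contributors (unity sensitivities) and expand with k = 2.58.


mean = (32.539 + 31.161 + 29.566 + 32.197 + 30.991 + 30.701 + 30.561 + 32.361 + 29.86) / 9 = 31.10411111
s = sqrt(sum((x - mean)^2)/(n-1)) = 1.0735559
u_A = s / sqrt(n) = 1.0735559 / sqrt(9) = 0.35785197
u_B1 = 1.312 / sqrt(3) = 0.75748355
u_B2 = 1.015 / sqrt(6) = 0.41437201
uc = sqrt(0.35785197^2 + 0.75748355^2 + 0.41437201^2) = 0.9346355
U = k * uc = 2.58 * 0.9346355
U = 2.4114

2.4114


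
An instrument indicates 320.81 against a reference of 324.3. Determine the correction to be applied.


Correction = standard - reading
= 324.3 - 320.81
= 3.4900

3.4900


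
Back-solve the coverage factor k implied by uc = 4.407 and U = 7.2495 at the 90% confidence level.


k = U / uc
k = 7.2495 / 4.407
k = 1.645

1.645


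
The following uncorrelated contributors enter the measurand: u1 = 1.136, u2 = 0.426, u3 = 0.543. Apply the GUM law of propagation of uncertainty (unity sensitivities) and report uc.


uc = sqrt(1.136^2 + 0.426^2 + 0.543^2)
uc = sqrt(1.766821)
uc = 1.3292

1.3292


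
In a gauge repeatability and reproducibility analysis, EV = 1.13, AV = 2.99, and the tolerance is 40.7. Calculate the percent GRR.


GRR = sqrt(EV^2 + AV^2) = sqrt(1.13^2 + 2.99^2) = 3.1964042
%GRR = GRR / tol * 100 = 3.1964042 / 40.7 * 100
%GRR = 7.8536

7.8536


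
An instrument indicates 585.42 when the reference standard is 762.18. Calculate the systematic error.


Systematic error = measured - true
= 585.42 - 762.18
= -176.7600

-176.7600


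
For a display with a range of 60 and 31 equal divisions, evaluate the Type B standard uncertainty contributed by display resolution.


resolution = range / divisions
resolution = 60 / 31 = 1.9354839
u_res = resolution / (2*sqrt(3))
u_res = 1.9354839 / 3.4641016
u_res = 0.5587

0.5587


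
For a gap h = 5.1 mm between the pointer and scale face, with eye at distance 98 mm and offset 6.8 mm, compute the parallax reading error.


error = h * offset / d
= 5.1 * 6.8 / 98
= 0.3539

0.3539


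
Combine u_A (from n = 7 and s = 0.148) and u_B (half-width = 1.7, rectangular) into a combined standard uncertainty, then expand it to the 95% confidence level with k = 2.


u_A = s / sqrt(n) = 0.148 / sqrt(7) = 0.055938742
u_B = half_width / sqrt(3) = 1.7 / sqrt(3) = 0.98149546
uc = sqrt(u_A^2 + u_B^2) = sqrt(0.055938742^2 + 0.98149546^2) = 0.98308824
U = k * uc = 2 * 0.98308824
U = 1.9662

1.9662


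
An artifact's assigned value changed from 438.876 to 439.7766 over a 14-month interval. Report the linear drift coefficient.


rate = (v2 - v1) / months
= (439.7766 - 438.876) / 14
= 0.9006 / 14
= 0.0643

0.0643


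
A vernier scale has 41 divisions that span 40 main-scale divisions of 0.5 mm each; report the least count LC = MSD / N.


LC = MSD / n_div
= 0.5 / 41
= 0.0122

0.0122


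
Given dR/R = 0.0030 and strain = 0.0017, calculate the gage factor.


GF = (dR/R) / epsilon
= 0.0030 / 0.0017
= 1.7647

1.7647


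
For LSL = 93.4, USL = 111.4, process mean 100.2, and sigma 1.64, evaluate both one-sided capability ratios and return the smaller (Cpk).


Cpu = (USL - mean) / (3*sigma) = (111.4 - 100.2) / (3*1.64) = 2.2764
Cpl = (mean - LSL) / (3*sigma) = (100.2 - 93.4) / (3*1.64) = 1.3821
Cpk = min(Cpu, Cpl) = 1.3821

1.3821


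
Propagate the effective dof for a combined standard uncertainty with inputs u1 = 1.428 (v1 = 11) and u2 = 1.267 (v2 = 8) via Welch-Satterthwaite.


uc = sqrt(u1^2 + u2^2) = sqrt(1.428^2 + 1.267^2) = 1.9090503
v_eff = uc^4 / (u1^4/v1 + u2^4/v2)
= 1.9090503^4 / (1.428^4/11 + 1.267^4/8)
= 13.282184 / 0.70014377
v_eff = 18.9707

18.9707


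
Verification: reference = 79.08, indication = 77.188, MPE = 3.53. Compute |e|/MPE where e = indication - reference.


e = indication - reference = 77.188 - 79.08 = -1.8920
|e| = 1.8920
ratio = |e| / MPE = 1.8920 / 3.53
ratio = 0.5360

0.5360


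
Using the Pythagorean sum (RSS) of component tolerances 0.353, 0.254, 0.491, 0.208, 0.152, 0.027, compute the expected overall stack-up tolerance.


RSS = sqrt(0.353^2 + 0.254^2 + 0.491^2 + 0.208^2 + 0.152^2 + 0.027^2)
= sqrt(0.497303)
= 0.7052

0.7052


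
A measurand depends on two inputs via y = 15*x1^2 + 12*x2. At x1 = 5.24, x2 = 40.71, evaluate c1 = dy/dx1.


y = 15*x1^2 + 12*x2
dy/dx1 = 2*15*x1
Evaluate at x1 = 5.24: c1 = 30 * 5.24
c1 = 157.2000

157.2000


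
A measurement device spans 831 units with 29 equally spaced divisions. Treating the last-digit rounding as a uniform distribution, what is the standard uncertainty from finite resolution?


resolution = range / divisions
resolution = 831 / 29 = 28.655172
u_res = resolution / (2*sqrt(3))
u_res = 28.655172 / 3.4641016
u_res = 8.2720

8.2720


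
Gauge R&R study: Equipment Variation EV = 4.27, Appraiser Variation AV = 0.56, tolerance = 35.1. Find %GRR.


GRR = sqrt(EV^2 + AV^2) = sqrt(4.27^2 + 0.56^2) = 4.3065648
%GRR = GRR / tol * 100 = 4.3065648 / 35.1 * 100
%GRR = 12.2694

12.2694


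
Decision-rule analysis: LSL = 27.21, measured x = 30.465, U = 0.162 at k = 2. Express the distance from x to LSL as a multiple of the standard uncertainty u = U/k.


u = U / k = 0.162 / 2 = 0.081
margin = |LSL - x| = |27.21 - 30.465| = 3.255
z = margin / u = 3.255 / 0.081
z = 40.1852

40.1852


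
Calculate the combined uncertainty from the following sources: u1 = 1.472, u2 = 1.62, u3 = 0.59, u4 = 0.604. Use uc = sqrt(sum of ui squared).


uc = sqrt(1.472^2 + 1.62^2 + 0.59^2 + 0.604^2)
uc = sqrt(5.5041)
uc = 2.3461

2.3461


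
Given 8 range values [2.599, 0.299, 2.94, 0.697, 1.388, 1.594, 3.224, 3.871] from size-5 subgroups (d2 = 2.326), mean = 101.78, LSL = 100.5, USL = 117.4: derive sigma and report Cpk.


R_bar = (2.599 + 0.299 + 2.94 + 0.697 + 1.388 + 1.594 + 3.224 + 3.871) / 8 = 2.0765
sigma = R_bar / d2 = 2.0765 / 2.326 = 0.89273431
Cp = (USL - LSL)/(6*sigma) = (117.4 - 100.5)/(6*0.89273431) = 3.1551
Cpu = (117.4 - 101.78)/(3*0.89273431) = 5.8323
Cpl = (101.78 - 100.5)/(3*0.89273431) = 0.4779
Cpk = min(Cpu, Cpl) = 0.4779

0.4779


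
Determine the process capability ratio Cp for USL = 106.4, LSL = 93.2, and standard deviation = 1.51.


Cp = (USL - LSL) / (6 * sigma)
= (106.4 - 93.2) / (6 * 1.51)
= 13.2000 / 9.0600
= 1.4570

1.4570


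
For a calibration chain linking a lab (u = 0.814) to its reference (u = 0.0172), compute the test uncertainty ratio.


TUR = u_lab / u_ref
= 0.814 / 0.0172
= 47.3256

47.3256


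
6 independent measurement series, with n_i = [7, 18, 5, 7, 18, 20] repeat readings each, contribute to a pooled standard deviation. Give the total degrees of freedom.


nu = sum_i (n_i - 1)
nu = ((7 - 1) + (18 - 1) + (5 - 1) + (7 - 1) + (18 - 1) + (20 - 1))
nu = 6 + 17 + 4 + 6 + 17 + 19
nu = 69

69


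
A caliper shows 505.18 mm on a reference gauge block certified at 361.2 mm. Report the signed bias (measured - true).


Systematic error = measured - true
= 505.18 - 361.2
= 143.9800

143.9800


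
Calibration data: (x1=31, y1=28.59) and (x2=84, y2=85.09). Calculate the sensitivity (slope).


slope = (y2 - y1) / (x2 - x1)
= (85.09 - 28.59) / (84 - 31)
= 56.5000 / 53
= 1.0660

1.0660


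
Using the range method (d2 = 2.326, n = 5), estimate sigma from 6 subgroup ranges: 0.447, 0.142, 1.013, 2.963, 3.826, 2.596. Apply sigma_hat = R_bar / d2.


R_bar = (0.447 + 0.142 + 1.013 + 2.963 + 3.826 + 2.596) / 6
R_bar = 10.987 / 6 = 1.8311667
sigma_hat = R_bar / d2 = 1.8311667 / 2.326 = 0.7873

0.7873


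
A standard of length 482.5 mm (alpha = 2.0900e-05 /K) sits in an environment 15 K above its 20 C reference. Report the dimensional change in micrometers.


dL = L * alpha * dT
= 482.5 * 2.0900e-05 * 15
= 0.1512638 mm
dL_um = 0.1512638 * 1000 = 151.2638 um

151.2638


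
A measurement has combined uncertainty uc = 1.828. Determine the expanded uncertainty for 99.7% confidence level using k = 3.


U = k * uc
U = 3 * 1.828
U = 5.4840

5.4840


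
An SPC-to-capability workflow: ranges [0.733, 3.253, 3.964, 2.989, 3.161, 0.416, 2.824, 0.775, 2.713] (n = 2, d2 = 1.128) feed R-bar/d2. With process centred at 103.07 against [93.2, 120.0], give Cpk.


R_bar = (0.733 + 3.253 + 3.964 + 2.989 + 3.161 + 0.416 + 2.824 + 0.775 + 2.713) / 9 = 2.3142222
sigma = R_bar / d2 = 2.3142222 / 1.128 = 2.0516154
Cp = (USL - LSL)/(6*sigma) = (120.0 - 93.2)/(6*2.0516154) = 2.1771
Cpu = (120.0 - 103.07)/(3*2.0516154) = 2.7507
Cpl = (103.07 - 93.2)/(3*2.0516154) = 1.6036
Cpk = min(Cpu, Cpl) = 1.6036

1.6036


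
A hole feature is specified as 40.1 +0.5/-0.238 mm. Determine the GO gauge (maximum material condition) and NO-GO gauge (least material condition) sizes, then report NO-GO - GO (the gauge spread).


GO = nominal - lower_tol (smallest hole = maximum material condition)
GO = 40.1 - 0.238 = 39.862
NO-GO = nominal + upper_tol (largest hole = least material condition)
NO-GO = 40.1 + 0.5 = 40.6
spread = NO-GO - GO = 40.6 - 39.862 = 0.7380

0.7380


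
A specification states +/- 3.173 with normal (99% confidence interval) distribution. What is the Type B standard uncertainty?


u_B = half_width / 2.576
u_B = 3.173 / 2.576
u_B = 1.2318

1.2318


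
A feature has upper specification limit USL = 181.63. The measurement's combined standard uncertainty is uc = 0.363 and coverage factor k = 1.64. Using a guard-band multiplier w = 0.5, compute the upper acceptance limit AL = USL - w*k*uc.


U = k * uc = 1.64 * 0.363 = 0.59532
guard band g = w * U = 0.5 * 0.59532 = 0.29766
AL = USL - g = 181.63 - 0.29766
AL = 181.3323

181.3323


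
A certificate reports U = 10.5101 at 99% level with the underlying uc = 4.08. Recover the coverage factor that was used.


k = U / uc
k = 10.5101 / 4.08
k = 2.576

2.576


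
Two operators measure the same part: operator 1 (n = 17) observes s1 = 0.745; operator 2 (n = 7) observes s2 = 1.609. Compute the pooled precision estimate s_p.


s_p = sqrt(((n1-1)*s1^2 + (n2-1)*s2^2) / (n1+n2-2))
numerator = (17-1)*0.745^2 + (7-1)*1.609^2 = 8.8804 + 15.533286 = 24.413686
denominator = 17 + 7 - 2 = 22
s_p^2 = 24.413686 / 22 = 1.109713
s_p = sqrt(1.109713) = 1.0534

1.0534


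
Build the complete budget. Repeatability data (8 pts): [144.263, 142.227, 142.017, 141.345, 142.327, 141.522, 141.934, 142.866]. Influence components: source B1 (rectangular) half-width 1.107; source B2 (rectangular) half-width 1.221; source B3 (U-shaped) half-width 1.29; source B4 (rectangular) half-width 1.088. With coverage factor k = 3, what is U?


mean = (144.263 + 142.227 + 142.017 + 141.345 + 142.327 + 141.522 + 141.934 + 142.866) / 8 = 142.312625
s = sqrt(sum((x - mean)^2)/(n-1)) = 0.91883948
u_A = s / sqrt(n) = 0.91883948 / sqrt(8) = 0.32485881
u_B1 = 1.107 / sqrt(3) = 0.63912675
u_B2 = 1.221 / sqrt(3) = 0.70494468
u_B3 = 1.29 / sqrt(2) = 0.91216775
u_B4 = 1.088 / sqrt(3) = 0.62815709
uc = sqrt(0.32485881^2 + 0.63912675^2 + 0.70494468^2 + 0.91216775^2 + 0.62815709^2) = 1.4958591
U = k * uc = 3 * 1.4958591
U = 4.4876

4.4876


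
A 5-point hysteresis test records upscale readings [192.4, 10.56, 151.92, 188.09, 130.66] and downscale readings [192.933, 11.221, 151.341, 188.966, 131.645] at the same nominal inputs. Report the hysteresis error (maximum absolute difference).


|192.4 - 192.933| = 0.5330
|10.56 - 11.221| = 0.6610
|151.92 - 151.341| = 0.5790
|188.09 - 188.966| = 0.8760
|130.66 - 131.645| = 0.9850
hysteresis = max(diffs) = 0.9850

0.9850


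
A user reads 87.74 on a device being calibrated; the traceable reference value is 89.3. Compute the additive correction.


Correction = standard - reading
= 89.3 - 87.74
= 1.5600

1.5600


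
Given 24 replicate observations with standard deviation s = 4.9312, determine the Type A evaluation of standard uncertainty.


u_A = s / sqrt(n)
u_A = 4.9312 / sqrt(24)
u_A = 4.9312 / 4.8989795
u_A = 1.0066

1.0066


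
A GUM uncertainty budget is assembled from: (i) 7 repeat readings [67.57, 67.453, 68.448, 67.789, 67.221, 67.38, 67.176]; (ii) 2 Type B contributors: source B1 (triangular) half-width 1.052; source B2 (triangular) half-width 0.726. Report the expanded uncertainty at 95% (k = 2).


mean = (67.57 + 67.453 + 68.448 + 67.789 + 67.221 + 67.38 + 67.176) / 7 = 67.57671429
s = sqrt(sum((x - mean)^2)/(n-1)) = 0.43691254
u_A = s / sqrt(n) = 0.43691254 / sqrt(7) = 0.16513742
u_B1 = 1.052 / sqrt(6) = 0.4294772
u_B2 = 0.726 / sqrt(6) = 0.29638826
uc = sqrt(0.16513742^2 + 0.4294772^2 + 0.29638826^2) = 0.54732717
U = k * uc = 2 * 0.54732717
U = 1.0947

1.0947


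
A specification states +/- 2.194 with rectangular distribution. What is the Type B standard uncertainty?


u_B = half_width / sqrt(3)
u_B = 2.194 / 1.7320508
u_B = 1.2667

1.2667


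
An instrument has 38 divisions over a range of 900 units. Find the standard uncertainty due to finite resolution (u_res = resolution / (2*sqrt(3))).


resolution = range / divisions
resolution = 900 / 38 = 23.684211
u_res = resolution / (2*sqrt(3))
u_res = 23.684211 / 3.4641016
u_res = 6.8370

6.8370


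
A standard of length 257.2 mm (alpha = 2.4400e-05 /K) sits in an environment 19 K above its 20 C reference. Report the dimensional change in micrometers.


dL = L * alpha * dT
= 257.2 * 2.4400e-05 * 19
= 0.1192379 mm
dL_um = 0.1192379 * 1000 = 119.2379 um

119.2379


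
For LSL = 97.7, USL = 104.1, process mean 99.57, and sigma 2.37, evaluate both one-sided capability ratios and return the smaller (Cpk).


Cpu = (USL - mean) / (3*sigma) = (104.1 - 99.57) / (3*2.37) = 0.6371
Cpl = (mean - LSL) / (3*sigma) = (99.57 - 97.7) / (3*2.37) = 0.2630
Cpk = min(Cpu, Cpl) = 0.2630

0.2630


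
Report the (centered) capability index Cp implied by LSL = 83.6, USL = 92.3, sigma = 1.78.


Cp = (USL - LSL) / (6 * sigma)
= (92.3 - 83.6) / (6 * 1.78)
= 8.7000 / 10.6800
= 0.8146

0.8146


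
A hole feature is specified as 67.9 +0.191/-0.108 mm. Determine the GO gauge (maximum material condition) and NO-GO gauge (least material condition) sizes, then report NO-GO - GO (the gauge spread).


GO = nominal - lower_tol (smallest hole = maximum material condition)
GO = 67.9 - 0.108 = 67.792
NO-GO = nominal + upper_tol (largest hole = least material condition)
NO-GO = 67.9 + 0.191 = 68.091
spread = NO-GO - GO = 68.091 - 67.792 = 0.2990

0.2990


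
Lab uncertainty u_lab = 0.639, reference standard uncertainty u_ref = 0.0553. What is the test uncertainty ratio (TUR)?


TUR = u_lab / u_ref
= 0.639 / 0.0553
= 11.5552

11.5552


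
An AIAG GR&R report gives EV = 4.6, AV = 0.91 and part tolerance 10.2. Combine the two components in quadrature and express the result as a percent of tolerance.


GRR = sqrt(EV^2 + AV^2) = sqrt(4.6^2 + 0.91^2) = 4.689147
%GRR = GRR / tol * 100 = 4.689147 / 10.2 * 100
%GRR = 45.9720

45.9720


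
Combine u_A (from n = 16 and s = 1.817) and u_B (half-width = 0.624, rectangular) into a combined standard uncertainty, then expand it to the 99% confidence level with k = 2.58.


u_A = s / sqrt(n) = 1.817 / sqrt(16) = 0.45425
u_B = half_width / sqrt(3) = 0.624 / sqrt(3) = 0.36026657
uc = sqrt(u_A^2 + u_B^2) = sqrt(0.45425^2 + 0.36026657^2) = 0.57977156
U = k * uc = 2.58 * 0.57977156
U = 1.4958

1.4958


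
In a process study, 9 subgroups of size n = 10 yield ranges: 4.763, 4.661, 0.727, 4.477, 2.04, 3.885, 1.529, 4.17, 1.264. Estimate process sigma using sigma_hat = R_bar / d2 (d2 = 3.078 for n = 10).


R_bar = (4.763 + 4.661 + 0.727 + 4.477 + 2.04 + 3.885 + 1.529 + 4.17 + 1.264) / 9
R_bar = 27.516 / 9 = 3.0573333
sigma_hat = R_bar / d2 = 3.0573333 / 3.078 = 0.9933

0.9933


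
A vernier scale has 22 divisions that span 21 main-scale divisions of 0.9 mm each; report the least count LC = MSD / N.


LC = MSD / n_div
= 0.9 / 22
= 0.0409

0.0409


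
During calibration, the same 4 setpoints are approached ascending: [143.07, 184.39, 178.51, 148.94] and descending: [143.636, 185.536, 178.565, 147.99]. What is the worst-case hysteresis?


|143.07 - 143.636| = 0.5660
|184.39 - 185.536| = 1.1460
|178.51 - 178.565| = 0.0550
|148.94 - 147.99| = 0.9500
hysteresis = max(diffs) = 1.1460

1.1460


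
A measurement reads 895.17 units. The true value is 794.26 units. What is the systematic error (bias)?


Systematic error = measured - true
= 895.17 - 794.26
= 100.9100

100.9100


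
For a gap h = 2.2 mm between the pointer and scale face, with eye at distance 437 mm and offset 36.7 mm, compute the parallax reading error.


error = h * offset / d
= 2.2 * 36.7 / 437
= 0.1848

0.1848


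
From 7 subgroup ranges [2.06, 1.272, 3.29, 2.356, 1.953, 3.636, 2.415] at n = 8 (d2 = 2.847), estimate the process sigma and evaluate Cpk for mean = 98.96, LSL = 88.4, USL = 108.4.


R_bar = (2.06 + 1.272 + 3.29 + 2.356 + 1.953 + 3.636 + 2.415) / 7 = 2.426
sigma = R_bar / d2 = 2.426 / 2.847 = 0.85212504
Cp = (USL - LSL)/(6*sigma) = (108.4 - 88.4)/(6*0.85212504) = 3.9118
Cpu = (108.4 - 98.96)/(3*0.85212504) = 3.6927
Cpl = (98.96 - 88.4)/(3*0.85212504) = 4.1308
Cpk = min(Cpu, Cpl) = 3.6927

3.6927


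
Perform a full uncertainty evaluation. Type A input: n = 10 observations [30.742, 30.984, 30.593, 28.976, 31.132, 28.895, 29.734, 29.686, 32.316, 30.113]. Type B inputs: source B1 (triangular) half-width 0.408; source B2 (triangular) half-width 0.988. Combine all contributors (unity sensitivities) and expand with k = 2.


mean = (30.742 + 30.984 + 30.593 + 28.976 + 31.132 + 28.895 + 29.734 + 29.686 + 32.316 + 30.113) / 10 = 30.3171
s = sqrt(sum((x - mean)^2)/(n-1)) = 1.0520851
u_A = s / sqrt(n) = 1.0520851 / sqrt(10) = 0.33269852
u_B1 = 0.408 / sqrt(6) = 0.1665653
u_B2 = 0.988 / sqrt(6) = 0.40334931
uc = sqrt(0.33269852^2 + 0.1665653^2 + 0.40334931^2) = 0.54874673
U = k * uc = 2 * 0.54874673
U = 1.0975

1.0975


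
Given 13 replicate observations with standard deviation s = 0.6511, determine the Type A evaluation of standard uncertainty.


u_A = s / sqrt(n)
u_A = 0.6511 / sqrt(13)
u_A = 0.6511 / 3.6055513
u_A = 0.1806

0.1806


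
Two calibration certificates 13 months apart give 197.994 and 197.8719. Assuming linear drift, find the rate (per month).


rate = (v2 - v1) / months
= (197.8719 - 197.994) / 13
= -0.1221 / 13
= -0.0094

-0.0094


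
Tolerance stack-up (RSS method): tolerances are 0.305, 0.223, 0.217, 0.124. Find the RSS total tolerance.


RSS = sqrt(0.305^2 + 0.223^2 + 0.217^2 + 0.124^2)
= sqrt(0.205219)
= 0.4530

0.4530


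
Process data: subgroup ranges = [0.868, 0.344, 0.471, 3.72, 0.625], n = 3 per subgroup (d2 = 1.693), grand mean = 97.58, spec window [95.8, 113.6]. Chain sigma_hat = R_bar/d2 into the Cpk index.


R_bar = (0.868 + 0.344 + 0.471 + 3.72 + 0.625) / 5 = 1.2056
sigma = R_bar / d2 = 1.2056 / 1.693 = 0.71210868
Cp = (USL - LSL)/(6*sigma) = (113.6 - 95.8)/(6*0.71210868) = 4.1660
Cpu = (113.6 - 97.58)/(3*0.71210868) = 7.4989
Cpl = (97.58 - 95.8)/(3*0.71210868) = 0.8332
Cpk = min(Cpu, Cpl) = 0.8332

0.8332


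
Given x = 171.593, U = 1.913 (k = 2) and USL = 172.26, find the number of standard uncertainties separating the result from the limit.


u = U / k = 1.913 / 2 = 0.9565
margin = |USL - x| = |172.26 - 171.593| = 0.667
z = margin / u = 0.667 / 0.9565
z = 0.6973

0.6973


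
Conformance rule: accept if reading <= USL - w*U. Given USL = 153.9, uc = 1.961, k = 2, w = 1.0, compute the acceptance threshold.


U = k * uc = 2 * 1.961 = 3.922
guard band g = w * U = 1.0 * 3.922 = 3.922
AL = USL - g = 153.9 - 3.922
AL = 149.9780

149.9780


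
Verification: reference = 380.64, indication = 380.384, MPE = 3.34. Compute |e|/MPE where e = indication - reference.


e = indication - reference = 380.384 - 380.64 = -0.2560
|e| = 0.2560
ratio = |e| / MPE = 0.2560 / 3.34
ratio = 0.0766

0.0766


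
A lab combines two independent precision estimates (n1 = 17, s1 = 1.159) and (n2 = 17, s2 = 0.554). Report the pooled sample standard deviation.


s_p = sqrt(((n1-1)*s1^2 + (n2-1)*s2^2) / (n1+n2-2))
numerator = (17-1)*1.159^2 + (17-1)*0.554^2 = 21.492496 + 4.910656 = 26.403152
denominator = 17 + 17 - 2 = 32
s_p^2 = 26.403152 / 32 = 0.8250985
s_p = sqrt(0.8250985) = 0.9083

0.9083


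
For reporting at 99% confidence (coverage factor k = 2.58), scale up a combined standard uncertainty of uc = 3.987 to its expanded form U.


U = k * uc
U = 2.58 * 3.987
U = 10.2865

10.2865


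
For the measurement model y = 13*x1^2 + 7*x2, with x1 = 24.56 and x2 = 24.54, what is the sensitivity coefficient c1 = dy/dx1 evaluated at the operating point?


y = 13*x1^2 + 7*x2
dy/dx1 = 2*13*x1
Evaluate at x1 = 24.56: c1 = 26 * 24.56
c1 = 638.5600

638.5600


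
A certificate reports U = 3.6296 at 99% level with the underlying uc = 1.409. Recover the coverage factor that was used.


k = U / uc
k = 3.6296 / 1.409
k = 2.576

2.576


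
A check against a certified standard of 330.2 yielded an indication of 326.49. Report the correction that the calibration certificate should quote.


Correction = standard - reading
= 330.2 - 326.49
= 3.7100

3.7100


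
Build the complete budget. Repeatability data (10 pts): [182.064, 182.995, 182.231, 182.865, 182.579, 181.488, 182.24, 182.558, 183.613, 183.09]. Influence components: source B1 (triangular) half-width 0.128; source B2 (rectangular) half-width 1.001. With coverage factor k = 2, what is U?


mean = (182.064 + 182.995 + 182.231 + 182.865 + 182.579 + 181.488 + 182.24 + 182.558 + 183.613 + 183.09) / 10 = 182.5723
s = sqrt(sum((x - mean)^2)/(n-1)) = 0.60338417
u_A = s / sqrt(n) = 0.60338417 / sqrt(10) = 0.19080683
u_B1 = 0.128 / sqrt(6) = 0.052255781
u_B2 = 1.001 / sqrt(3) = 0.57792762
uc = sqrt(0.19080683^2 + 0.052255781^2 + 0.57792762^2) = 0.61085043
U = k * uc = 2 * 0.61085043
U = 1.2217

1.2217


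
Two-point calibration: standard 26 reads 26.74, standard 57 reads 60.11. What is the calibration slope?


slope = (y2 - y1) / (x2 - x1)
= (60.11 - 26.74) / (57 - 26)
= 33.3700 / 31
= 1.0765

1.0765


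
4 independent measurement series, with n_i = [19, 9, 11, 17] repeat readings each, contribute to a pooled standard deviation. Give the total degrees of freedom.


nu = sum_i (n_i - 1)
nu = ((19 - 1) + (9 - 1) + (11 - 1) + (17 - 1))
nu = 18 + 8 + 10 + 16
nu = 52

52


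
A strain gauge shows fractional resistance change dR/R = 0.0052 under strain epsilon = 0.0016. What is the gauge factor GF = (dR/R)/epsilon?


GF = (dR/R) / epsilon
= 0.0052 / 0.0016
= 3.2500

3.2500


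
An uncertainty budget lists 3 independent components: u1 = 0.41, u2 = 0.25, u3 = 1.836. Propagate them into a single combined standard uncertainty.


uc = sqrt(0.41^2 + 0.25^2 + 1.836^2)
uc = sqrt(3.601496)
uc = 1.8978

1.8978


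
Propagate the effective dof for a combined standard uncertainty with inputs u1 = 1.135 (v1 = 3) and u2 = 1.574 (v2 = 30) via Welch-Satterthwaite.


uc = sqrt(u1^2 + u2^2) = sqrt(1.135^2 + 1.574^2) = 1.9405414
v_eff = uc^4 / (u1^4/v1 + u2^4/v2)
= 1.9405414^4 / (1.135^4/3 + 1.574^4/30)
= 14.180503 / 0.75777079
v_eff = 18.7134

18.7134


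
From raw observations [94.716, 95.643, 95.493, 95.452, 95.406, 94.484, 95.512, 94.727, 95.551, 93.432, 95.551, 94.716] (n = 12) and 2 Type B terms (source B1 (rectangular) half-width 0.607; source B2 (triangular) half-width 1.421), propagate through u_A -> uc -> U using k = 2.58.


mean = (94.716 + 95.643 + 95.493 + 95.452 + 95.406 + 94.484 + 95.512 + 94.727 + 95.551 + 93.432 + 95.551 + 94.716) / 12 = 95.05691667
s = sqrt(sum((x - mean)^2)/(n-1)) = 0.66173538
u_A = s / sqrt(n) = 0.66173538 / sqrt(12) = 0.19102655
u_B1 = 0.607 / sqrt(3) = 0.35045161
u_B2 = 1.421 / sqrt(6) = 0.58012082
uc = sqrt(0.19102655^2 + 0.35045161^2 + 0.58012082^2) = 0.7041645
U = k * uc = 2.58 * 0.7041645
U = 1.8167

1.8167


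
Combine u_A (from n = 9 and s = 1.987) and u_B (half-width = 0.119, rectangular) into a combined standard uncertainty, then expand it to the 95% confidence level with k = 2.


u_A = s / sqrt(n) = 1.987 / sqrt(9) = 0.66233333
u_B = half_width / sqrt(3) = 0.119 / sqrt(3) = 0.068704682
uc = sqrt(u_A^2 + u_B^2) = sqrt(0.66233333^2 + 0.068704682^2) = 0.66588721
U = k * uc = 2 * 0.66588721
U = 1.3318

1.3318


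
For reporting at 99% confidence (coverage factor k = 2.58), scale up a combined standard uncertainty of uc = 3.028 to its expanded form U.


U = k * uc
U = 2.58 * 3.028
U = 7.8122

7.8122


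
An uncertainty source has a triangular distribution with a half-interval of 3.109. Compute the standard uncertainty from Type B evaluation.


u_B = half_width / sqrt(6)
u_B = 3.109 / 2.4494897
u_B = 1.2692

1.2692


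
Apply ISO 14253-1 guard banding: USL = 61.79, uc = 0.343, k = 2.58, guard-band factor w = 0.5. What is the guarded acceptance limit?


U = k * uc = 2.58 * 0.343 = 0.88494
guard band g = w * U = 0.5 * 0.88494 = 0.44247
AL = USL - g = 61.79 - 0.44247
AL = 61.3475

61.3475


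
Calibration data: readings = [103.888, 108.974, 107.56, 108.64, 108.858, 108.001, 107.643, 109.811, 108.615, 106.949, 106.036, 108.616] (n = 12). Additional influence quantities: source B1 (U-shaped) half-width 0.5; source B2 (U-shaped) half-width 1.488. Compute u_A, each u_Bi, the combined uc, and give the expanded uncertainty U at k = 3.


mean = (103.888 + 108.974 + 107.56 + 108.64 + 108.858 + 108.001 + 107.643 + 109.811 + 108.615 + 106.949 + 106.036 + 108.616) / 12 = 107.79925
s = sqrt(sum((x - mean)^2)/(n-1)) = 1.5908753
u_A = s / sqrt(n) = 1.5908753 / sqrt(12) = 0.45924614
u_B1 = 0.5 / sqrt(2) = 0.35355339
u_B2 = 1.488 / sqrt(2) = 1.0521749
uc = sqrt(0.45924614^2 + 0.35355339^2 + 1.0521749^2) = 1.2012406
U = k * uc = 3 * 1.2012406
U = 3.6037

3.6037


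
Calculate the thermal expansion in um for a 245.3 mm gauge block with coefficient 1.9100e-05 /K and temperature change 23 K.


dL = L * alpha * dT
= 245.3 * 1.9100e-05 * 23
= 0.1077603 mm
dL_um = 0.1077603 * 1000 = 107.7603 um

107.7603


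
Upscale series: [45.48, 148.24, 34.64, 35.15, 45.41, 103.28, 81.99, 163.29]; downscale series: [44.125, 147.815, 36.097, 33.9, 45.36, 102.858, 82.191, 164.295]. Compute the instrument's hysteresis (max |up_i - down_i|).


|45.48 - 44.125| = 1.3550
|148.24 - 147.815| = 0.4250
|34.64 - 36.097| = 1.4570
|35.15 - 33.9| = 1.2500
|45.41 - 45.36| = 0.0500
|103.28 - 102.858| = 0.4220
|81.99 - 82.191| = 0.2010
|163.29 - 164.295| = 1.0050
hysteresis = max(diffs) = 1.4570

1.4570


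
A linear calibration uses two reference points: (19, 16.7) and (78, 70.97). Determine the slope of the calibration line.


slope = (y2 - y1) / (x2 - x1)
= (70.97 - 16.7) / (78 - 19)
= 54.2700 / 59
= 0.9198

0.9198


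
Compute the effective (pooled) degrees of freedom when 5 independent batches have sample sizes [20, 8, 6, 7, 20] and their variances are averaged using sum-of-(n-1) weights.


nu = sum_i (n_i - 1)
nu = ((20 - 1) + (8 - 1) + (6 - 1) + (7 - 1) + (20 - 1))
nu = 19 + 7 + 5 + 6 + 19
nu = 56

56


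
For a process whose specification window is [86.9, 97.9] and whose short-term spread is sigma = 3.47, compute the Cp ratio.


Cp = (USL - LSL) / (6 * sigma)
= (97.9 - 86.9) / (6 * 3.47)
= 11.0000 / 20.8200
= 0.5283

0.5283


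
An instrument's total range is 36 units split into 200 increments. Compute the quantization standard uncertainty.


resolution = range / divisions
resolution = 36 / 200 = 0.18
u_res = resolution / (2*sqrt(3))
u_res = 0.18 / 3.4641016
u_res = 0.0520

0.0520


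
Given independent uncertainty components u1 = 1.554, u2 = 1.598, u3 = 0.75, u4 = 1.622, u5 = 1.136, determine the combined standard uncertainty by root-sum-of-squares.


uc = sqrt(1.554^2 + 1.598^2 + 0.75^2 + 1.622^2 + 1.136^2)
uc = sqrt(9.4524)
uc = 3.0745

3.0745


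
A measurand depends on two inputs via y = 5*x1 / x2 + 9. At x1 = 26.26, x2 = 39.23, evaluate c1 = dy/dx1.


y = 5*x1 / x2 + 9
dy/dx1 = 5/x2
Evaluate at x2 = 39.23: c1 = 5 / 39.23
c1 = 0.1275

0.1275


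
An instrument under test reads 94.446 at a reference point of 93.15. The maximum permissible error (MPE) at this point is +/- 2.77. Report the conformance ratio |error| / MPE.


e = indication - reference = 94.446 - 93.15 = 1.2960
|e| = 1.2960
ratio = |e| / MPE = 1.2960 / 2.77
ratio = 0.4679

0.4679


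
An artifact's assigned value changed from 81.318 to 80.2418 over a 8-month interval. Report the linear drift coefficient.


rate = (v2 - v1) / months
= (80.2418 - 81.318) / 8
= -1.0762 / 8
= -0.1345

-0.1345


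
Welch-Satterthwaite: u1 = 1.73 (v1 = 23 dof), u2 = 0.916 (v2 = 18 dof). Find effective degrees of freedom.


uc = sqrt(u1^2 + u2^2) = sqrt(1.73^2 + 0.916^2) = 1.9575382
v_eff = uc^4 / (u1^4/v1 + u2^4/v2)
= 1.9575382^4 / (1.73^4/23 + 0.916^4/18)
= 14.683885 / 0.42856631
v_eff = 34.2628

34.2628


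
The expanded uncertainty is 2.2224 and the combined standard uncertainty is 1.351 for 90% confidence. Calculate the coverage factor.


k = U / uc
k = 2.2224 / 1.351
k = 1.645

1.645


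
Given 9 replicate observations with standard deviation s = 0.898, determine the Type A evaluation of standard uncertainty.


u_A = s / sqrt(n)
u_A = 0.898 / sqrt(9)
u_A = 0.898 / 3
u_A = 0.2993

0.2993


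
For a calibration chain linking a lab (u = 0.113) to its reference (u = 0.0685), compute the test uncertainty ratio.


TUR = u_lab / u_ref
= 0.113 / 0.0685
= 1.6496

1.6496


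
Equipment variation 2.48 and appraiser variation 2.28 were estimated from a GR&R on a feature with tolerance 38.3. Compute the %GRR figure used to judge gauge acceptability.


GRR = sqrt(EV^2 + AV^2) = sqrt(2.48^2 + 2.28^2) = 3.368798
%GRR = GRR / tol * 100 = 3.368798 / 38.3 * 100
%GRR = 8.7958

8.7958


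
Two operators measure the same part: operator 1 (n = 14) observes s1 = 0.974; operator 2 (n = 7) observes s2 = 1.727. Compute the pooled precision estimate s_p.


s_p = sqrt(((n1-1)*s1^2 + (n2-1)*s2^2) / (n1+n2-2))
numerator = (14-1)*0.974^2 + (7-1)*1.727^2 = 12.332788 + 17.895174 = 30.227962
denominator = 14 + 7 - 2 = 19
s_p^2 = 30.227962 / 19 = 1.5909454
s_p = sqrt(1.5909454) = 1.2613

1.2613


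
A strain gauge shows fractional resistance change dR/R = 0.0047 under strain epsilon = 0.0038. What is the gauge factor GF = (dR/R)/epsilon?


GF = (dR/R) / epsilon
= 0.0047 / 0.0038
= 1.2368

1.2368


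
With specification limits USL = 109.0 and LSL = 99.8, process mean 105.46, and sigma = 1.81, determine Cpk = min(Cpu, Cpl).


Cpu = (USL - mean) / (3*sigma) = (109.0 - 105.46) / (3*1.81) = 0.6519
Cpl = (mean - LSL) / (3*sigma) = (105.46 - 99.8) / (3*1.81) = 1.0424
Cpk = min(Cpu, Cpl) = 0.6519

0.6519


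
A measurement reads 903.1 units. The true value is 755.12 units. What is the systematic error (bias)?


Systematic error = measured - true
= 903.1 - 755.12
= 147.9800

147.9800


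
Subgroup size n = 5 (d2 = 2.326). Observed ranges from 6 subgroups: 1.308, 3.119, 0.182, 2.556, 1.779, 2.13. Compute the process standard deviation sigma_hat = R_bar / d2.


R_bar = (1.308 + 3.119 + 0.182 + 2.556 + 1.779 + 2.13) / 6
R_bar = 11.074 / 6 = 1.8456667
sigma_hat = R_bar / d2 = 1.8456667 / 2.326 = 0.7935

0.7935


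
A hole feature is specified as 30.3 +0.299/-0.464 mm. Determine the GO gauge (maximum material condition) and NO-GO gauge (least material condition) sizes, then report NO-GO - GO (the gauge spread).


GO = nominal - lower_tol (smallest hole = maximum material condition)
GO = 30.3 - 0.464 = 29.836
NO-GO = nominal + upper_tol (largest hole = least material condition)
NO-GO = 30.3 + 0.299 = 30.599
spread = NO-GO - GO = 30.599 - 29.836 = 0.7630

0.7630


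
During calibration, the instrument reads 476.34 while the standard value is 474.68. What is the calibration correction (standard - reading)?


Correction = standard - reading
= 474.68 - 476.34
= -1.6600

-1.6600


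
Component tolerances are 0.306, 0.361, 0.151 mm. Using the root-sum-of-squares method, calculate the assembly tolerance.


RSS = sqrt(0.306^2 + 0.361^2 + 0.151^2)
= sqrt(0.246758)
= 0.4967

0.4967


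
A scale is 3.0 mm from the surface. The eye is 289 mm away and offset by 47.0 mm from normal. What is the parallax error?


error = h * offset / d
= 3.0 * 47.0 / 289
= 0.4879

0.4879


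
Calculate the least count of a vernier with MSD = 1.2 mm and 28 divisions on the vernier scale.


LC = MSD / n_div
= 1.2 / 28
= 0.0429

0.0429


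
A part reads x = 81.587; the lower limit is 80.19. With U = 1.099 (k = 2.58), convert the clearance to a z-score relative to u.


u = U / k = 1.099 / 2.58 = 0.42596899
margin = |LSL - x| = |80.19 - 81.587| = 1.397
z = margin / u = 1.397 / 0.42596899
z = 3.2796

3.2796


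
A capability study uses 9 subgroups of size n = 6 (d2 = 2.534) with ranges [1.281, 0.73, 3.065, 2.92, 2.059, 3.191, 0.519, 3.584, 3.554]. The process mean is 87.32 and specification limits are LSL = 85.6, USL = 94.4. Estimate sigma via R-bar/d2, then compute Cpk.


R_bar = (1.281 + 0.73 + 3.065 + 2.92 + 2.059 + 3.191 + 0.519 + 3.584 + 3.554) / 9 = 2.3225556
sigma = R_bar / d2 = 2.3225556 / 2.534 = 0.91655706
Cp = (USL - LSL)/(6*sigma) = (94.4 - 85.6)/(6*0.91655706) = 1.6002
Cpu = (94.4 - 87.32)/(3*0.91655706) = 2.5749
Cpl = (87.32 - 85.6)/(3*0.91655706) = 0.6255
Cpk = min(Cpu, Cpl) = 0.6255

0.6255


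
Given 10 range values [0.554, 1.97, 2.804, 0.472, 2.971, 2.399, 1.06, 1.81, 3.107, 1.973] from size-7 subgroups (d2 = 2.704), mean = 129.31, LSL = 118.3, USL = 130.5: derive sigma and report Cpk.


R_bar = (0.554 + 1.97 + 2.804 + 0.472 + 2.971 + 2.399 + 1.06 + 1.81 + 3.107 + 1.973) / 10 = 1.912
sigma = R_bar / d2 = 1.912 / 2.704 = 0.70710059
Cp = (USL - LSL)/(6*sigma) = (130.5 - 118.3)/(6*0.70710059) = 2.8756
Cpu = (130.5 - 129.31)/(3*0.70710059) = 0.5610
Cpl = (129.31 - 118.3)/(3*0.70710059) = 5.1902
Cpk = min(Cpu, Cpl) = 0.5610

0.5610


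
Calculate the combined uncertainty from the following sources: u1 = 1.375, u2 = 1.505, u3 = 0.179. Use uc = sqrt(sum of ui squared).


uc = sqrt(1.375^2 + 1.505^2 + 0.179^2)
uc = sqrt(4.187691)
uc = 2.0464

2.0464


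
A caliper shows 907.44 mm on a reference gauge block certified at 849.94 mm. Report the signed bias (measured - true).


Systematic error = measured - true
= 907.44 - 849.94
= 57.5000

57.5000


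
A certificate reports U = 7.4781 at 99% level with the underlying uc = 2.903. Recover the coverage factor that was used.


k = U / uc
k = 7.4781 / 2.903
k = 2.576

2.576


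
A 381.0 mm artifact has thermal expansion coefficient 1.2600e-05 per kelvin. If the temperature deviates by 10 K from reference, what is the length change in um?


dL = L * alpha * dT
= 381.0 * 1.2600e-05 * 10
= 0.0480060 mm
dL_um = 0.0480060 * 1000 = 48.0060 um

48.0060


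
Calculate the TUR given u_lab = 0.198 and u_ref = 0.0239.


TUR = u_lab / u_ref
= 0.198 / 0.0239
= 8.2845

8.2845


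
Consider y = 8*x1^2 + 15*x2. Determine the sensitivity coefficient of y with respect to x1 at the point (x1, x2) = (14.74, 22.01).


y = 8*x1^2 + 15*x2
dy/dx1 = 2*8*x1
Evaluate at x1 = 14.74: c1 = 16 * 14.74
c1 = 235.8400

235.8400


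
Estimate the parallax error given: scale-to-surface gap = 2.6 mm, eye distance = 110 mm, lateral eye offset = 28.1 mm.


error = h * offset / d
= 2.6 * 28.1 / 110
= 0.6642

0.6642


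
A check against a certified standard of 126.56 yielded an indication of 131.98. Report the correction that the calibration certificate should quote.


Correction = standard - reading
= 126.56 - 131.98
= -5.4200

-5.4200


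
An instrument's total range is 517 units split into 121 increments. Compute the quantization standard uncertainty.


resolution = range / divisions
resolution = 517 / 121 = 4.2727273
u_res = resolution / (2*sqrt(3))
u_res = 4.2727273 / 3.4641016
u_res = 1.2334

1.2334


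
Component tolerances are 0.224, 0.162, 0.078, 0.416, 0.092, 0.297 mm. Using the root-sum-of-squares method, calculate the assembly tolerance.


RSS = sqrt(0.224^2 + 0.162^2 + 0.078^2 + 0.416^2 + 0.092^2 + 0.297^2)
= sqrt(0.352233)
= 0.5935

0.5935


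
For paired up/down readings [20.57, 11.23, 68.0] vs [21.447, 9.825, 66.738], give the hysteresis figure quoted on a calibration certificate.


|20.57 - 21.447| = 0.8770
|11.23 - 9.825| = 1.4050
|68.0 - 66.738| = 1.2620
hysteresis = max(diffs) = 1.4050

1.4050


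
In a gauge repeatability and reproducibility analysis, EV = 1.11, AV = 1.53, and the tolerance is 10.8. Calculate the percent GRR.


GRR = sqrt(EV^2 + AV^2) = sqrt(1.11^2 + 1.53^2) = 1.8902381
%GRR = GRR / tol * 100 = 1.8902381 / 10.8 * 100
%GRR = 17.5022

17.5022


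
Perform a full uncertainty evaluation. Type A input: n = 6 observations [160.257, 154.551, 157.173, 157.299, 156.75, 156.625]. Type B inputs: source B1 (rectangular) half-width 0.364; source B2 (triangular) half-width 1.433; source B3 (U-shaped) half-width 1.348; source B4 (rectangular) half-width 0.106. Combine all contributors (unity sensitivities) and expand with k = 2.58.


mean = (160.257 + 154.551 + 157.173 + 157.299 + 156.75 + 156.625) / 6 = 157.1091667
s = sqrt(sum((x - mean)^2)/(n-1)) = 1.8361155
u_A = s / sqrt(n) = 1.8361155 / sqrt(6) = 0.74959101
u_B1 = 0.364 / sqrt(3) = 0.2101555
u_B2 = 1.433 / sqrt(6) = 0.5850198
u_B3 = 1.348 / sqrt(2) = 0.95317994
u_B4 = 0.106 / sqrt(3) = 0.061199129
uc = sqrt(0.74959101^2 + 0.2101555^2 + 0.5850198^2 + 0.95317994^2 + 0.061199129^2) = 1.3640372
U = k * uc = 2.58 * 1.3640372
U = 3.5192

3.5192


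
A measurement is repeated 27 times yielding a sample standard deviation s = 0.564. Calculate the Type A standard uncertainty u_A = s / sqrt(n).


u_A = s / sqrt(n)
u_A = 0.564 / sqrt(27)
u_A = 0.564 / 5.1961524
u_A = 0.1085

0.1085


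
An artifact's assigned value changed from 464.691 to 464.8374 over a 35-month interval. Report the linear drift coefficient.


rate = (v2 - v1) / months
= (464.8374 - 464.691) / 35
= 0.1464 / 35
= 0.0042

0.0042


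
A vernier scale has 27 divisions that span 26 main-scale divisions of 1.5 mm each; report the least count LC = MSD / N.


LC = MSD / n_div
= 1.5 / 27
= 0.0556

0.0556


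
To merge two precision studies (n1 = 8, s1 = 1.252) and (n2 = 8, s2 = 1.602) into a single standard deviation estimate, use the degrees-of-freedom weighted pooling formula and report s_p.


s_p = sqrt(((n1-1)*s1^2 + (n2-1)*s2^2) / (n1+n2-2))
numerator = (8-1)*1.252^2 + (8-1)*1.602^2 = 10.972528 + 17.964828 = 28.937356
denominator = 8 + 8 - 2 = 14
s_p^2 = 28.937356 / 14 = 2.066954
s_p = sqrt(2.066954) = 1.4377

1.4377
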